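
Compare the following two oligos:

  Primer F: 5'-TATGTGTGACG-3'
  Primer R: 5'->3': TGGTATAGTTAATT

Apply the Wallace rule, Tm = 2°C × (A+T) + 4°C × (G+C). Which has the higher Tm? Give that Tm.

Primer F: A+T=6, G+C=5 → Tm = 2(6)+4(5) = 32°C
Primer R: A+T=11, G+C=3 → Tm = 2(11)+4(3) = 34°C
32°C vs 34°C → primer R is higher.

Primer R, 34°C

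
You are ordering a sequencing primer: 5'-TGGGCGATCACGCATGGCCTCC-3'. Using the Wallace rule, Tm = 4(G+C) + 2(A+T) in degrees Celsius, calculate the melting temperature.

74°C

Counting bases: C=8, A=3, T=4, G=7
AT pairs contribute 7, GC pairs contribute 15.
Tm = 4·15 + 2·7 = 60 + 14 = 74°C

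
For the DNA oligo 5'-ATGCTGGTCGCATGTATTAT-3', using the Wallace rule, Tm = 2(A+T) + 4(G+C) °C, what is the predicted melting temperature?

Base counts: G=5, C=3, A=4, T=8
AT pairs contribute 12, GC pairs contribute 8.
Tm = 4·8 + 2·12 = 32 + 24 = 56°C

56°C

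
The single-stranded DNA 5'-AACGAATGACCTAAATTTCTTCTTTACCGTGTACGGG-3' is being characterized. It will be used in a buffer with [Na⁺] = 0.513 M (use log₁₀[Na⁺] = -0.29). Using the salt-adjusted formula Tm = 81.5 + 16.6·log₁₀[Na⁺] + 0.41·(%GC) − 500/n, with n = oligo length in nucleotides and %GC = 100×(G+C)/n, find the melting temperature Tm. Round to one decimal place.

79.8°C

Length n = 37. Base counts: A=10, G=7, T=12, C=8
G+C = 15, so %GC = 15/37 × 100 = 40.541%
Salt term: 16.6 × (-0.29) = -4.814
GC term: 0.41 × 40.541 = 16.622; length term: −500/37 = −13.514
Tm = 81.5 + (-4.814) + 16.622 − 13.514 = 79.794 → 79.8°C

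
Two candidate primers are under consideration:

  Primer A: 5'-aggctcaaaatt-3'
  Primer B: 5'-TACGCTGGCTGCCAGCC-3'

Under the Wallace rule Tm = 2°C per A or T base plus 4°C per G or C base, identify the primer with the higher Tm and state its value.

Primer B, 58°C

Primer A: A+T=8, G+C=4 → Tm = 2(8)+4(4) = 32°C
Primer B: A+T=5, G+C=12 → Tm = 2(5)+4(12) = 58°C
32°C vs 58°C → primer B is higher.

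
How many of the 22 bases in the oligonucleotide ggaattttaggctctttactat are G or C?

7

Base counts: T=10, G=4, A=5, C=3
G+C = 4 + 3 = 7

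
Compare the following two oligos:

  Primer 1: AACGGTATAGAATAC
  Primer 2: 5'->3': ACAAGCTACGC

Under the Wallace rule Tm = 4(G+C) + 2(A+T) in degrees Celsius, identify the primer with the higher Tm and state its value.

Primer 1: A+T=10, G+C=5 → Tm = 2(10)+4(5) = 40°C
Primer 2: A+T=5, G+C=6 → Tm = 2(5)+4(6) = 34°C
40°C vs 34°C → primer 1 is higher.

Primer 1, 40°C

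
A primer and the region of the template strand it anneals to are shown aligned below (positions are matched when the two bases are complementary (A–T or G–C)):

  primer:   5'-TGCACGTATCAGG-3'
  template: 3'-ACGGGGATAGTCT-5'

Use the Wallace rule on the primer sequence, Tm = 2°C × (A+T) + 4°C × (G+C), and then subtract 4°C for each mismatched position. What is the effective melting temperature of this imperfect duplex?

Primer base counts: A=3, T=3, G=4, C=3 → A+T=6, G+C=7
Perfect-match Tm = 2(6) + 4(7) = 12 + 28 = 40°C
Mismatches (positions where the bases are not complementary): 3 (at positions 4, 6, 13)
Effective Tm = 40 − 3×4 = 40 − 12 = 28°C

28°C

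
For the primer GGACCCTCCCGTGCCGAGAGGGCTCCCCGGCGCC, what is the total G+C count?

Base counts: C=16, G=12, T=3, A=3
Total G or C: 12 + 16 = 28

28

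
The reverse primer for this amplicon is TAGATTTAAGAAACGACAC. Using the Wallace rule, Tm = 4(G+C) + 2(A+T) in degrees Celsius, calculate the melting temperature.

50°C

Scanning the sequence gives G=3, A=9, C=3, T=4.
So N_AT = 13 and N_GC = 6.
Tm = 2×13 + 4×6 = 50°C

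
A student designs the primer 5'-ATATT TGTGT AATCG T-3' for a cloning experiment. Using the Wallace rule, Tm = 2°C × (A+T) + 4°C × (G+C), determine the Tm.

Base counts: T=8, C=1, G=3, A=4
AT pairs contribute 12, GC pairs contribute 4.
Tm = 2(12) + 4(4) = 24 + 16 = 40°C

40°C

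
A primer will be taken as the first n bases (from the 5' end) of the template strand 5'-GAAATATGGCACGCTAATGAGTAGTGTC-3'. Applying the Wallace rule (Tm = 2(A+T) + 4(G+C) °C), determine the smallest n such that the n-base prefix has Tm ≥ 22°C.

First 8 bases: GAAATATG → Tm = 20°C (< 22°C)
First 9 bases: GAAATATGG → Tm = 24°C (≥ 22°C)
Each additional base adds 2°C (A/T) or 4°C (G/C), so Tm is non-decreasing in n; n = 9 is the first length to reach 22°C.

n = 9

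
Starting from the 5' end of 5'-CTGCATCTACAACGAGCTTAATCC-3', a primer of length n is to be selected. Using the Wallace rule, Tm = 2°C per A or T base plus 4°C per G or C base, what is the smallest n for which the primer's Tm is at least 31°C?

n = 11

First 10 bases: CTGCATCTAC → Tm = 30°C (< 31°C)
First 11 bases: CTGCATCTACA → Tm = 32°C (≥ 31°C)
Since every base adds ≥2°C, Tm only increases with n, so the threshold is first crossed at n = 11.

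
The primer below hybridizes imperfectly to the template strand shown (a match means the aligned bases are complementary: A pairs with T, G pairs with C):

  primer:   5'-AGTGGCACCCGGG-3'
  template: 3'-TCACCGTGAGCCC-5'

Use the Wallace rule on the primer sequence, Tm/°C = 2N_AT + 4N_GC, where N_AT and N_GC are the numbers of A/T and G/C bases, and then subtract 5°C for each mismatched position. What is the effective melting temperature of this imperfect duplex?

Primer base counts: A=2, T=1, G=6, C=4 → A+T=3, G+C=10
Perfect-match Tm = 2(3) + 4(10) = 6 + 40 = 46°C
Mismatches (positions where the bases are not complementary): 1 (at position 9)
Effective Tm = 46 − 1×5 = 46 − 5 = 41°C

41°C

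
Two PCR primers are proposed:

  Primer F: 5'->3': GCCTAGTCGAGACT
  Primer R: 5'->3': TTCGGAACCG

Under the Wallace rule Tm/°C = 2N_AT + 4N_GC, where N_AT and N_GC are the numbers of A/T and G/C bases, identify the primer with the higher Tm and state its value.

Primer F, 44°C

Primer F: A+T=6, G+C=8 → Tm = 2(6)+4(8) = 44°C
Primer R: A+T=4, G+C=6 → Tm = 2(4)+4(6) = 32°C
44°C vs 32°C → primer F is higher.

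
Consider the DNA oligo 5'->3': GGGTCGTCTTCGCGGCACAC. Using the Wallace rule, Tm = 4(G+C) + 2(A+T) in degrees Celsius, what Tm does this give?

68°C

Counting bases: T=4, C=7, A=2, G=7
AT pairs contribute 6, GC pairs contribute 14.
Tm = 2×6 + 4×14 = 68°C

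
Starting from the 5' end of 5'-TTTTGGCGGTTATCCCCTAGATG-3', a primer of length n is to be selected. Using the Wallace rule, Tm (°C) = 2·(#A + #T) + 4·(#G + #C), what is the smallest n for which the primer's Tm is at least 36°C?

n = 13

First 12 bases: TTTTGGCGGTTA → Tm = 34°C (< 36°C)
First 13 bases: TTTTGGCGGTTAT → Tm = 36°C (≥ 36°C)
Since every base adds ≥2°C, Tm only increases with n, so the threshold is first crossed at n = 13.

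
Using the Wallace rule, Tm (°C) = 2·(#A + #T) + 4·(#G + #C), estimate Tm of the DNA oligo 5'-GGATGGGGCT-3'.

34°C

Scanning the sequence gives A=1, C=1, G=6, T=2.
AT pairs contribute 3, GC pairs contribute 7.
Tm = 4·7 + 2·3 = 28 + 6 = 34°C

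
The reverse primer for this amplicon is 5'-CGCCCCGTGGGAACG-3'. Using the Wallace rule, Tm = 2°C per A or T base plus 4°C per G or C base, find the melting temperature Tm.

A=2, C=6, T=1, G=6
So N_AT = 3 and N_GC = 12.
Tm = 2(3) + 4(12) = 6 + 48 = 54°C

54°C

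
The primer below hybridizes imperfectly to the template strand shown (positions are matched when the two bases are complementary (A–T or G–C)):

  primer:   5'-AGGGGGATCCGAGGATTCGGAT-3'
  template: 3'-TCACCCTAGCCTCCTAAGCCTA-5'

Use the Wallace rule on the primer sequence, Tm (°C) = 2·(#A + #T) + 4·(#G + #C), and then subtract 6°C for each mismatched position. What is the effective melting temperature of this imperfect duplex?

58°C

Primer base counts: A=5, T=4, G=10, C=3 → A+T=9, G+C=13
Perfect-match Tm = 2(9) + 4(13) = 18 + 52 = 70°C
Mismatches (positions where the bases are not complementary): 2 (at positions 3, 10)
Effective Tm = 70 − 2×6 = 70 − 12 = 58°C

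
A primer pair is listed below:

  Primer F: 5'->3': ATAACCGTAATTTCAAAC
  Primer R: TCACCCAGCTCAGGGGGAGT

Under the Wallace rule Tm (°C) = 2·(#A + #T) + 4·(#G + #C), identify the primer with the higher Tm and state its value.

Primer F: A+T=13, G+C=5 → Tm = 2(13)+4(5) = 46°C
Primer R: A+T=7, G+C=13 → Tm = 2(7)+4(13) = 66°C
46°C vs 66°C → primer R is higher.

Primer R, 66°C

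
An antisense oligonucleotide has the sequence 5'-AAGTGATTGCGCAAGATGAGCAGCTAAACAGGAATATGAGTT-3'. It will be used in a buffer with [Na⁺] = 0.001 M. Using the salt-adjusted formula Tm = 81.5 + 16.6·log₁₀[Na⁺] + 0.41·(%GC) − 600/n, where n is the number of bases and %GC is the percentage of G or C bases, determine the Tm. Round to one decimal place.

34.0°C

Length n = 42. Scanning the sequence gives G=12, A=16, C=5, T=9.
G+C = 17, so %GC = 17/42 × 100 = 40.476%
Salt term: 16.6 × (-3) = -49.8
GC term: 0.41 × 40.476 = 16.595; length term: −600/42 = −14.286
Tm = 81.5 + (-49.8) + 16.595 − 14.286 = 34.009 → 34.0°C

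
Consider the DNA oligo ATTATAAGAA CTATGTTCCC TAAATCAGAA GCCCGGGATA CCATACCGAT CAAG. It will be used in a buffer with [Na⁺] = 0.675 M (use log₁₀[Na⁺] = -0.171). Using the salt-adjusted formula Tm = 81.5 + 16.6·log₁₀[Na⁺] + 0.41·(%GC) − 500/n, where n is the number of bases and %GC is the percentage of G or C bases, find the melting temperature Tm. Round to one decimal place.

86.1°C

Length n = 54. G=9, A=20, T=12, C=13
G+C = 22, so %GC = 22/54 × 100 = 40.741%
Salt term: 16.6 × (-0.171) = -2.839
GC term: 0.41 × 40.741 = 16.704; length term: −500/54 = −9.259
Tm = 81.5 + (-2.839) + 16.704 − 9.259 = 86.106 → 86.1°C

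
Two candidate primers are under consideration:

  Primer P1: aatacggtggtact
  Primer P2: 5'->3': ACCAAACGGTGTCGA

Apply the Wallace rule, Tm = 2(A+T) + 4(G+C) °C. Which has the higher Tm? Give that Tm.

Primer P1: A+T=8, G+C=6 → Tm = 2(8)+4(6) = 40°C
Primer P2: A+T=7, G+C=8 → Tm = 2(7)+4(8) = 46°C
40°C vs 46°C → primer P2 is higher.

Primer P2, 46°C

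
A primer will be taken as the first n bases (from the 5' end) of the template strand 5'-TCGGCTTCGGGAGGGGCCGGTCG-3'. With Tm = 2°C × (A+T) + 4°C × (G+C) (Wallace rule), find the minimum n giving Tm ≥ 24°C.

n = 8

First 7 bases: TCGGCTT → Tm = 22°C (< 24°C)
First 8 bases: TCGGCTTC → Tm = 26°C (≥ 24°C)
Each additional base adds 2°C (A/T) or 4°C (G/C), so Tm is non-decreasing in n; n = 8 is the first length to reach 24°C.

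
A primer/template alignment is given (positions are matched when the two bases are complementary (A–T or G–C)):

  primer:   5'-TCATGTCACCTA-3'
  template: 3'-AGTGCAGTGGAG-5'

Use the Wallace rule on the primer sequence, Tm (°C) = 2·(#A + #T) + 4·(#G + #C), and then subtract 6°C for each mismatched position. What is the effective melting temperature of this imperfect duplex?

Primer base counts: A=3, T=4, G=1, C=4 → A+T=7, G+C=5
Perfect-match Tm = 2(7) + 4(5) = 14 + 20 = 34°C
Mismatches (positions where the bases are not complementary): 2 (at positions 4, 12)
Effective Tm = 34 − 2×6 = 34 − 12 = 22°C

22°C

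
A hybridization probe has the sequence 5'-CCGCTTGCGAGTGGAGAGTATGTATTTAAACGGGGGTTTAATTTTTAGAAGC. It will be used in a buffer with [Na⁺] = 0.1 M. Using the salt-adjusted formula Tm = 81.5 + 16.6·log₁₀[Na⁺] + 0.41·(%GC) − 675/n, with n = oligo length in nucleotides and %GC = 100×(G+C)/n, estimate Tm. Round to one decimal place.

69.3°C

Length n = 52. Base counts: C=6, G=16, A=13, T=17
G+C = 22, so %GC = 22/52 × 100 = 42.308%
Salt term: 16.6 × (-1) = -16.6
GC term: 0.41 × 42.308 = 17.346; length term: −675/52 = −12.981
Tm = 81.5 + (-16.6) + 17.346 − 12.981 = 69.265 → 69.3°C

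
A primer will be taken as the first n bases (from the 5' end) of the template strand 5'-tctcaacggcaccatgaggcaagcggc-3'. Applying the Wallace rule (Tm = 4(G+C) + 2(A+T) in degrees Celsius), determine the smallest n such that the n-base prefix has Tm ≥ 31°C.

First 9 bases: TCTCAACGG → Tm = 28°C (< 31°C)
First 10 bases: TCTCAACGGC → Tm = 32°C (≥ 31°C)
Each additional base adds 2°C (A/T) or 4°C (G/C), so Tm is non-decreasing in n; n = 10 is the first length to reach 31°C.

n = 10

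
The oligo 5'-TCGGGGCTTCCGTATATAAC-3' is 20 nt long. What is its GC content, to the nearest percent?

50%

T=6, A=4, C=5, G=5
G+C = 5 + 5 = 10 out of 20 bases
%GC = 10/20 × 100 = 50% ≈ 50%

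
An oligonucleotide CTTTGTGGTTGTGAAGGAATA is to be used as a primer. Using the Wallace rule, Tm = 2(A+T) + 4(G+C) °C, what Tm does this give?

58°C

Base counts: C=1, A=5, G=7, T=8
So N_AT = 13 and N_GC = 8.
Tm = 2×13 + 4×8 = 58°C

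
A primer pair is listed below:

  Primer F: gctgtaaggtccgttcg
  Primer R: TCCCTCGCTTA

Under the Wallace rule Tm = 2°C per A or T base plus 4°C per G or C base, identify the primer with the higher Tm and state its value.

Primer F, 54°C

Primer F: A+T=7, G+C=10 → Tm = 2(7)+4(10) = 54°C
Primer R: A+T=5, G+C=6 → Tm = 2(5)+4(6) = 34°C
54°C vs 34°C → primer F is higher.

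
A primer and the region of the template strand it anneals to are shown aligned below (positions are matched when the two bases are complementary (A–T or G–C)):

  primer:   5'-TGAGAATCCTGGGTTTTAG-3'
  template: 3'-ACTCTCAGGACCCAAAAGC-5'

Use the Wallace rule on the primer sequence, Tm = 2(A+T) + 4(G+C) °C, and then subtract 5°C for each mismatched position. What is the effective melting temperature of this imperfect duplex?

44°C

Primer base counts: A=4, T=7, G=6, C=2 → A+T=11, G+C=8
Perfect-match Tm = 2(11) + 4(8) = 22 + 32 = 54°C
Mismatches (positions where the bases are not complementary): 2 (at positions 6, 18)
Effective Tm = 54 − 2×5 = 54 − 10 = 44°C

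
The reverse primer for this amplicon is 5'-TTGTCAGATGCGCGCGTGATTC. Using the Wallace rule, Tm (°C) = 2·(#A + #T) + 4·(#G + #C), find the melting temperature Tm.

T=7, C=5, A=3, G=7
AT pairs contribute 10, GC pairs contribute 12.
Tm = 2×10 + 4×12 = 68°C

68°C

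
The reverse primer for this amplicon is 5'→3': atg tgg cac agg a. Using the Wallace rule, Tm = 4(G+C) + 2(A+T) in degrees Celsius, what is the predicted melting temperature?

40°C

T=2, G=5, C=2, A=4
So N_AT = 6 and N_GC = 7.
Tm = 2×6 + 4×7 = 40°C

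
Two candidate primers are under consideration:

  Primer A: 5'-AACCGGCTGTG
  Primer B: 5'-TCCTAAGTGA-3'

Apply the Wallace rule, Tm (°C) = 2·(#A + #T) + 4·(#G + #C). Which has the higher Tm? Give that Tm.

Primer A, 36°C

Primer A: A+T=4, G+C=7 → Tm = 2(4)+4(7) = 36°C
Primer B: A+T=6, G+C=4 → Tm = 2(6)+4(4) = 28°C
36°C vs 28°C → primer A is higher.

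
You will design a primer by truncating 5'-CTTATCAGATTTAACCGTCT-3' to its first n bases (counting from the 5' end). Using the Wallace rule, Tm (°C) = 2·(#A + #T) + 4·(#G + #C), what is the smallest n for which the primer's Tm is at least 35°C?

First 14 bases: CTTATCAGATTTAA → Tm = 34°C (< 35°C)
First 15 bases: CTTATCAGATTTAAC → Tm = 38°C (≥ 35°C)
Since every base adds ≥2°C, Tm only increases with n, so the threshold is first crossed at n = 15.

n = 15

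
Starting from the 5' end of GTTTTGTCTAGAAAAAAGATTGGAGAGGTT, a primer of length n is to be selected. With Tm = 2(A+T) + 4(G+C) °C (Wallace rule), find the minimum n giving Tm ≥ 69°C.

n = 27

First 26 bases: GTTTTGTCTAGAAAAAAGATTGGAGA → Tm = 68°C (< 69°C)
First 27 bases: GTTTTGTCTAGAAAAAAGATTGGAGAG → Tm = 72°C (≥ 69°C)
Since every base adds ≥2°C, Tm only increases with n, so the threshold is first crossed at n = 27.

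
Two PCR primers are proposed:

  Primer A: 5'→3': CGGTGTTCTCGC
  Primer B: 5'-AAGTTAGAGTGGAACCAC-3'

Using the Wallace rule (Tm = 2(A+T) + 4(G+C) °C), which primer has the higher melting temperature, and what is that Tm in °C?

Primer B, 52°C

Primer A: A+T=4, G+C=8 → Tm = 2(4)+4(8) = 40°C
Primer B: A+T=10, G+C=8 → Tm = 2(10)+4(8) = 52°C
40°C vs 52°C → primer B is higher.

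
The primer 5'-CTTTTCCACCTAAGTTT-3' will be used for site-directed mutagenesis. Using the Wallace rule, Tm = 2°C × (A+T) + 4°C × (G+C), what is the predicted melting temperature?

46°C

Counting bases: T=8, A=3, C=5, G=1
AT pairs contribute 11, GC pairs contribute 6.
Tm = 2×11 + 4×6 = 46°C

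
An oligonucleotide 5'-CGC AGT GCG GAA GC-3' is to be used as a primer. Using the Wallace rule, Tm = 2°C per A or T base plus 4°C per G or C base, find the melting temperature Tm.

Base counts: G=6, T=1, A=3, C=4
AT pairs contribute 4, GC pairs contribute 10.
Tm = 2×4 + 4×10 = 48°C

48°C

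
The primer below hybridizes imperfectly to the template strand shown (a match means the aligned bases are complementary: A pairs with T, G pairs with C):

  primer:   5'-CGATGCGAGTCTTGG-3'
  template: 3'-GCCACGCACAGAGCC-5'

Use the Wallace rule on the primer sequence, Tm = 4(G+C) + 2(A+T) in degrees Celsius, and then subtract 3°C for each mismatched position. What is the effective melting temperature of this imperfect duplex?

Primer base counts: A=2, T=4, G=6, C=3 → A+T=6, G+C=9
Perfect-match Tm = 2(6) + 4(9) = 12 + 36 = 48°C
Mismatches (positions where the bases are not complementary): 3 (at positions 3, 8, 13)
Effective Tm = 48 − 3×3 = 48 − 9 = 39°C

39°C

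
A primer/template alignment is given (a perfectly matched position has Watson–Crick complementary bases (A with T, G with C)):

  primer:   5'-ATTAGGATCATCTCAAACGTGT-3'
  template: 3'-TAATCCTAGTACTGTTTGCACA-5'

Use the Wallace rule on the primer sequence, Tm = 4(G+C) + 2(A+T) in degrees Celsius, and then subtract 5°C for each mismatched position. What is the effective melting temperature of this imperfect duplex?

Primer base counts: A=7, T=7, G=4, C=4 → A+T=14, G+C=8
Perfect-match Tm = 2(14) + 4(8) = 28 + 32 = 60°C
Mismatches (positions where the bases are not complementary): 2 (at positions 12, 13)
Effective Tm = 60 − 2×5 = 60 − 10 = 50°C

50°C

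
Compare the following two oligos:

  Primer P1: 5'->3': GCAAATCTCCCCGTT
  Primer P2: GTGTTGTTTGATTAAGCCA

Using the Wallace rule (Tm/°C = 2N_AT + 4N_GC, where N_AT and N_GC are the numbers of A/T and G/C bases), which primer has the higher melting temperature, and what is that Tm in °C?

Primer P1: A+T=7, G+C=8 → Tm = 2(7)+4(8) = 46°C
Primer P2: A+T=12, G+C=7 → Tm = 2(12)+4(7) = 52°C
46°C vs 52°C → primer P2 is higher.

Primer P2, 52°C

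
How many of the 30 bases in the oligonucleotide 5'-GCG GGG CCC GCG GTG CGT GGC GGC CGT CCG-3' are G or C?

Counting bases: G=16, A=0, T=3, C=11
Total G or C: 16 + 11 = 27

27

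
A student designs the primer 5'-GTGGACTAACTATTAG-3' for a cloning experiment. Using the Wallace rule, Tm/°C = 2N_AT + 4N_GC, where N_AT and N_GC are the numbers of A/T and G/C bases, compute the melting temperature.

Counting bases: C=2, A=5, G=4, T=5
AT pairs contribute 10, GC pairs contribute 6.
Tm = 2×10 + 4×6 = 44°C

44°C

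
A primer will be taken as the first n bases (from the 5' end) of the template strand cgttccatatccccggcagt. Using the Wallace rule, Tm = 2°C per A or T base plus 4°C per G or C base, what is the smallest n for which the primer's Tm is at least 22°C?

First 6 bases: CGTTCC → Tm = 20°C (< 22°C)
First 7 bases: CGTTCCA → Tm = 22°C (≥ 22°C)
Each additional base adds 2°C (A/T) or 4°C (G/C), so Tm is non-decreasing in n; n = 7 is the first length to reach 22°C.

n = 7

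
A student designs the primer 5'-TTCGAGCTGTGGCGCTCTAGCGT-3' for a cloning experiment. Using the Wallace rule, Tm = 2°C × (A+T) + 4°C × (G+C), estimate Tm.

Counting bases: C=6, A=2, T=7, G=8
A+T = 9, G+C = 14
Tm = 2×9 + 4×14 = 74°C

74°C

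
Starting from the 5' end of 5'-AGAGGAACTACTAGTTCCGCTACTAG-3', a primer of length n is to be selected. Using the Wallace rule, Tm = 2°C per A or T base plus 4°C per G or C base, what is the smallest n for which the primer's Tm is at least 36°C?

n = 13

First 12 bases: AGAGGAACTACT → Tm = 34°C (< 36°C)
First 13 bases: AGAGGAACTACTA → Tm = 36°C (≥ 36°C)
Each additional base adds 2°C (A/T) or 4°C (G/C), so Tm is non-decreasing in n; n = 13 is the first length to reach 36°C.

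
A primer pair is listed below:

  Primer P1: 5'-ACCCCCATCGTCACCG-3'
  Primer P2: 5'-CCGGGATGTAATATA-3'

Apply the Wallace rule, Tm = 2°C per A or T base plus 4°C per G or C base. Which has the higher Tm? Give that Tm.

Primer P1, 54°C

Primer P1: A+T=5, G+C=11 → Tm = 2(5)+4(11) = 54°C
Primer P2: A+T=9, G+C=6 → Tm = 2(9)+4(6) = 42°C
54°C vs 42°C → primer P1 is higher.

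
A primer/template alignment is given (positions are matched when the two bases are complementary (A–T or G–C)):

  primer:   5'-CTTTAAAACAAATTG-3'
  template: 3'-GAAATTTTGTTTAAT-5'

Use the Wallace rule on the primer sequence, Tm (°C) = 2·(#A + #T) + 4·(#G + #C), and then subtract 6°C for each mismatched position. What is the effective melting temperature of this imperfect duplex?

Primer base counts: A=7, T=5, G=1, C=2 → A+T=12, G+C=3
Perfect-match Tm = 2(12) + 4(3) = 24 + 12 = 36°C
Mismatches (positions where the bases are not complementary): 1 (at position 15)
Effective Tm = 36 − 1×6 = 36 − 6 = 30°C

30°C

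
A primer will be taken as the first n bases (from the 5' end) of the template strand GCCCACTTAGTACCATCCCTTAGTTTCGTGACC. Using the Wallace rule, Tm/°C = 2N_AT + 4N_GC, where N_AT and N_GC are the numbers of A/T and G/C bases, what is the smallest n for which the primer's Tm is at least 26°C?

First 7 bases: GCCCACT → Tm = 24°C (< 26°C)
First 8 bases: GCCCACTT → Tm = 26°C (≥ 26°C)
Since every base adds ≥2°C, Tm only increases with n, so the threshold is first crossed at n = 8.

n = 8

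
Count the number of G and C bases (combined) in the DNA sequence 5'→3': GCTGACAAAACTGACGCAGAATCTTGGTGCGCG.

Scanning the sequence gives A=9, C=8, G=10, T=6.
Total G or C: 10 + 8 = 18

18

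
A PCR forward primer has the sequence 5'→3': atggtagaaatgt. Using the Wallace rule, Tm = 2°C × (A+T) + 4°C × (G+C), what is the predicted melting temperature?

34°C

Scanning the sequence gives G=4, T=4, A=5, C=0.
So N_AT = 9 and N_GC = 4.
Tm = 4·4 + 2·9 = 16 + 18 = 34°C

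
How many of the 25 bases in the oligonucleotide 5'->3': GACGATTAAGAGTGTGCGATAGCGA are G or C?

12

Base counts: A=8, C=3, T=5, G=9
Total G or C: 9 + 3 = 12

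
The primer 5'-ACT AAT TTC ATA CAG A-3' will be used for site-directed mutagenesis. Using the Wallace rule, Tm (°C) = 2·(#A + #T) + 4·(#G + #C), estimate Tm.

Base counts: A=7, C=3, G=1, T=5
A+T = 12, G+C = 4
Tm = 2×12 + 4×4 = 40°C

40°C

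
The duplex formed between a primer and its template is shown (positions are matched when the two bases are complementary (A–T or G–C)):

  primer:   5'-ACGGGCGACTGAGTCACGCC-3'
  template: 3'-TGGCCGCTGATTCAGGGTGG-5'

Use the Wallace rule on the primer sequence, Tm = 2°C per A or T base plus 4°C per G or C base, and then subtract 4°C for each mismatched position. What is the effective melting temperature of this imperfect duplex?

52°C

Primer base counts: A=4, T=2, G=7, C=7 → A+T=6, G+C=14
Perfect-match Tm = 2(6) + 4(14) = 12 + 56 = 68°C
Mismatches (positions where the bases are not complementary): 4 (at positions 3, 11, 16, 18)
Effective Tm = 68 − 4×4 = 68 − 16 = 52°C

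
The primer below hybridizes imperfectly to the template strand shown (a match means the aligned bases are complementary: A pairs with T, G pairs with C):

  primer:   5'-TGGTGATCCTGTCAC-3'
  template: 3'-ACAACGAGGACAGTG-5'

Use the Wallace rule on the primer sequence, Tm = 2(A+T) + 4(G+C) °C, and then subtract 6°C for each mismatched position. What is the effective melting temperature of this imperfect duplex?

34°C

Primer base counts: A=2, T=5, G=4, C=4 → A+T=7, G+C=8
Perfect-match Tm = 2(7) + 4(8) = 14 + 32 = 46°C
Mismatches (positions where the bases are not complementary): 2 (at positions 3, 6)
Effective Tm = 46 − 2×6 = 46 − 12 = 34°C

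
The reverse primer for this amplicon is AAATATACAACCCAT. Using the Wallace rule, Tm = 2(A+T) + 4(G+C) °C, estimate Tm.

38°C

Scanning the sequence gives A=8, C=4, G=0, T=3.
A+T = 11, G+C = 4
Tm = 2×11 + 4×4 = 38°C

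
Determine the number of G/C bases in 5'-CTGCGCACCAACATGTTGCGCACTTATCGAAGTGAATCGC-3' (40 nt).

Scanning the sequence gives G=9, A=10, C=12, T=9.
G+C = 9 + 12 = 21

21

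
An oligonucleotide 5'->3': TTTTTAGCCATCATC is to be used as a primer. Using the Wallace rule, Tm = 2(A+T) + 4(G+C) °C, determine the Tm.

Base counts: G=1, C=4, A=3, T=7
AT pairs contribute 10, GC pairs contribute 5.
Tm = 2×10 + 4×5 = 40°C

40°C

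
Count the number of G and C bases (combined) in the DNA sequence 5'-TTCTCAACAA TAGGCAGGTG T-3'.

Counting bases: C=4, G=5, A=6, T=6
Total G or C: 5 + 4 = 9

9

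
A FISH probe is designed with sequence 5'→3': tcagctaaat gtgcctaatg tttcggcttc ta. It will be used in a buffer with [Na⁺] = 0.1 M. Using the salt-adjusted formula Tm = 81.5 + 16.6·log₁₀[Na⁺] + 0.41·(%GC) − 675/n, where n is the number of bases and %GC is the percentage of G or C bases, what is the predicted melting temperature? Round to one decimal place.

Length n = 32. Scanning the sequence gives C=7, G=6, A=7, T=12.
G+C = 13, so %GC = 13/32 × 100 = 40.625%
Salt term: 16.6 × (-1) = -16.6
GC term: 0.41 × 40.625 = 16.656; length term: −675/32 = −21.094
Tm = 81.5 + (-16.6) + 16.656 − 21.094 = 60.462 → 60.5°C

60.5°C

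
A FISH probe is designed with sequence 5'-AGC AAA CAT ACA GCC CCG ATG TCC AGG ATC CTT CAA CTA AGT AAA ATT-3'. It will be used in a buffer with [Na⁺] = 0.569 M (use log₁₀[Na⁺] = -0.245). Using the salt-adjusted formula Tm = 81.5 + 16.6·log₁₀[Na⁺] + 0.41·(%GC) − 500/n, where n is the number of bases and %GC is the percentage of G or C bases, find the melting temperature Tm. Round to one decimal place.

84.1°C

Length n = 48. Scanning the sequence gives G=7, A=18, C=13, T=10.
G+C = 20, so %GC = 20/48 × 100 = 41.667%
Salt term: 16.6 × (-0.245) = -4.067
GC term: 0.41 × 41.667 = 17.083; length term: −500/48 = −10.417
Tm = 81.5 + (-4.067) + 17.083 − 10.417 = 84.099 → 84.1°C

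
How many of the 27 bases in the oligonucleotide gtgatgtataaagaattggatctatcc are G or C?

9

Scanning the sequence gives C=3, A=9, T=9, G=6.
Total G or C: 6 + 3 = 9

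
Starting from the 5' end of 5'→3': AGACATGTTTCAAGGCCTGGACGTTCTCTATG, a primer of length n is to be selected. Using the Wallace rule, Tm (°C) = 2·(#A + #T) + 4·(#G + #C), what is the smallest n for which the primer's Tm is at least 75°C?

n = 26

First 25 bases: AGACATGTTTCAAGGCCTGGACGTT → Tm = 74°C (< 75°C)
First 26 bases: AGACATGTTTCAAGGCCTGGACGTTC → Tm = 78°C (≥ 75°C)
Since every base adds ≥2°C, Tm only increases with n, so the threshold is first crossed at n = 26.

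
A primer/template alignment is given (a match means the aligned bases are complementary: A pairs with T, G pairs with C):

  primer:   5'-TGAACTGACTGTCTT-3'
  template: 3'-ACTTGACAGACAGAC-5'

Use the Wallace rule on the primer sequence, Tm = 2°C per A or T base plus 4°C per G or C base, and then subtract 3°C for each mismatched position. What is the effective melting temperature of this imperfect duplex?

Primer base counts: A=3, T=6, G=3, C=3 → A+T=9, G+C=6
Perfect-match Tm = 2(9) + 4(6) = 18 + 24 = 42°C
Mismatches (positions where the bases are not complementary): 2 (at positions 8, 15)
Effective Tm = 42 − 2×3 = 42 − 6 = 36°C

36°C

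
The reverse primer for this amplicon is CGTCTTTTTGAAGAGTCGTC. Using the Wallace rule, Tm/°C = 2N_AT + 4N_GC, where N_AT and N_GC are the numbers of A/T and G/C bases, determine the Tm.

58°C

C=4, G=5, T=8, A=3
AT pairs contribute 11, GC pairs contribute 9.
Tm = 2(11) + 4(9) = 22 + 36 = 58°C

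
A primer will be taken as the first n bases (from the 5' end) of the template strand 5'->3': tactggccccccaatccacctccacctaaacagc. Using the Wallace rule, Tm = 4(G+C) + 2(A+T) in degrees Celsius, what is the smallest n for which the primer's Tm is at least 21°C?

First 6 bases: TACTGG → Tm = 18°C (< 21°C)
First 7 bases: TACTGGC → Tm = 22°C (≥ 21°C)
Since every base adds ≥2°C, Tm only increases with n, so the threshold is first crossed at n = 7.

n = 7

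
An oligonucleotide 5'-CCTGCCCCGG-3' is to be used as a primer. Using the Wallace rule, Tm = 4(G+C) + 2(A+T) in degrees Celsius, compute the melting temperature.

38°C

Base counts: C=6, T=1, G=3, A=0
A+T = 1, G+C = 9
Tm = 2(1) + 4(9) = 2 + 36 = 38°C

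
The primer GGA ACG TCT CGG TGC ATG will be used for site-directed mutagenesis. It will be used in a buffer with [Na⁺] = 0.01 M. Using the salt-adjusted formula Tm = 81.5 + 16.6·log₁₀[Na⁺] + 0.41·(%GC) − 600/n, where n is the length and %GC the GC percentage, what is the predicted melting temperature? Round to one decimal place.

40.0°C

Length n = 18. Scanning the sequence gives T=4, A=3, C=4, G=7.
G+C = 11, so %GC = 11/18 × 100 = 61.111%
Salt term: 16.6 × (-2) = -33.2
GC term: 0.41 × 61.111 = 25.056; length term: −600/18 = −33.333
Tm = 81.5 + (-33.2) + 25.056 − 33.333 = 40.023 → 40.0°C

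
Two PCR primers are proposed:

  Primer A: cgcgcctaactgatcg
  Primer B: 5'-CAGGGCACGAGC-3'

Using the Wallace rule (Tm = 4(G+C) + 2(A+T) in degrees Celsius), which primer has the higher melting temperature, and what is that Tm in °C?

Primer A: A+T=6, G+C=10 → Tm = 2(6)+4(10) = 52°C
Primer B: A+T=3, G+C=9 → Tm = 2(3)+4(9) = 42°C
52°C vs 42°C → primer A is higher.

Primer A, 52°C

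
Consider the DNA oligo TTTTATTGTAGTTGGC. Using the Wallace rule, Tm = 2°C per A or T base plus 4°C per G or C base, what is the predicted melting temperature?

42°C

A=2, C=1, G=4, T=9
AT pairs contribute 11, GC pairs contribute 5.
Tm = 2(11) + 4(5) = 22 + 20 = 42°C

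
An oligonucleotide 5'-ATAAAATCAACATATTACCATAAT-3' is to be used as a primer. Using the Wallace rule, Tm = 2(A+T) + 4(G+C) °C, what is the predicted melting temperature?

Scanning the sequence gives A=13, C=4, G=0, T=7.
AT pairs contribute 20, GC pairs contribute 4.
Tm = 2×20 + 4×4 = 56°C

56°C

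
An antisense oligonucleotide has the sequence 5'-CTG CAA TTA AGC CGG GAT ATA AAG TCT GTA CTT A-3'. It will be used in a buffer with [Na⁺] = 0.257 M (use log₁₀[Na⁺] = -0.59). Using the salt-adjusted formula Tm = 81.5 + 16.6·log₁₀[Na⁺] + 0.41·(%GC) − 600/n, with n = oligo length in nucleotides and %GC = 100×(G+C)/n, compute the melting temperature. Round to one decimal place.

69.7°C

Length n = 34. Base counts: A=11, G=7, T=10, C=6
G+C = 13, so %GC = 13/34 × 100 = 38.235%
Salt term: 16.6 × (-0.59) = -9.794
GC term: 0.41 × 38.235 = 15.676; length term: −600/34 = −17.647
Tm = 81.5 + (-9.794) + 15.676 − 17.647 = 69.735 → 69.7°C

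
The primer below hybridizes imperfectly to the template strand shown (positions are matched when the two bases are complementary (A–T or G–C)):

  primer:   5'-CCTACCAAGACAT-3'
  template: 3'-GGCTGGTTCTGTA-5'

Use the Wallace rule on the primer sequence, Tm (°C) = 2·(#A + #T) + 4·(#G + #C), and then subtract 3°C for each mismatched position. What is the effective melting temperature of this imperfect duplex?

Primer base counts: A=5, T=2, G=1, C=5 → A+T=7, G+C=6
Perfect-match Tm = 2(7) + 4(6) = 14 + 24 = 38°C
Mismatches (positions where the bases are not complementary): 1 (at position 3)
Effective Tm = 38 − 1×3 = 38 − 3 = 35°C

35°C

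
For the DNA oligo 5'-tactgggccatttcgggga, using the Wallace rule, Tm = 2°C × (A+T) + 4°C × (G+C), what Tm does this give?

Base counts: G=7, T=5, A=3, C=4
So N_AT = 8 and N_GC = 11.
Tm = 4·11 + 2·8 = 44 + 16 = 60°C

60°C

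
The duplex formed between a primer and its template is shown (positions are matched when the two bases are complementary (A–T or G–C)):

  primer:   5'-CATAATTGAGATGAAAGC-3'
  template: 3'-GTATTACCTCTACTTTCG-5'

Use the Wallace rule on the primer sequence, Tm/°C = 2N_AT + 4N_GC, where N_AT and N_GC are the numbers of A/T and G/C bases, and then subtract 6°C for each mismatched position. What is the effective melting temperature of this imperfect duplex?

42°C

Primer base counts: A=8, T=4, G=4, C=2 → A+T=12, G+C=6
Perfect-match Tm = 2(12) + 4(6) = 24 + 24 = 48°C
Mismatches (positions where the bases are not complementary): 1 (at position 7)
Effective Tm = 48 − 1×6 = 48 − 6 = 42°C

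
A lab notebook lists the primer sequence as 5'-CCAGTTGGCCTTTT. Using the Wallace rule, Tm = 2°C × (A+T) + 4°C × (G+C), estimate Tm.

Scanning the sequence gives A=1, G=3, T=6, C=4.
So N_AT = 7 and N_GC = 7.
Tm = 2×7 + 4×7 = 42°C

42°C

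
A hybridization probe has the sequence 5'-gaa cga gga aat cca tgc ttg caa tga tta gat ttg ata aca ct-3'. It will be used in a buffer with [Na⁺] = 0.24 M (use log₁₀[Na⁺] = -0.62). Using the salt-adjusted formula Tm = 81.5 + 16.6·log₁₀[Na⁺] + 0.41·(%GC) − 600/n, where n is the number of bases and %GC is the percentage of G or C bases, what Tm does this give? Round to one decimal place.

72.5°C

Length n = 44. C=7, A=16, T=12, G=9
G+C = 16, so %GC = 16/44 × 100 = 36.364%
Salt term: 16.6 × (-0.62) = -10.292
GC term: 0.41 × 36.364 = 14.909; length term: −600/44 = −13.636
Tm = 81.5 + (-10.292) + 14.909 − 13.636 = 72.481 → 72.5°C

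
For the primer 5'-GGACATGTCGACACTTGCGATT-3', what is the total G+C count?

Scanning the sequence gives T=6, G=6, C=5, A=5.
G+C = 6 + 5 = 11

11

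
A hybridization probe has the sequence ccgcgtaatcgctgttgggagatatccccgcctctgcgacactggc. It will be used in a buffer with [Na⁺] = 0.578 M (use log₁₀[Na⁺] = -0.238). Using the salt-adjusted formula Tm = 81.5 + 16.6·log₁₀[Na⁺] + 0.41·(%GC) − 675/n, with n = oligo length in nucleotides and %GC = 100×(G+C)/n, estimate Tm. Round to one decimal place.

Length n = 46. Base counts: C=16, T=10, A=7, G=13
G+C = 29, so %GC = 29/46 × 100 = 63.043%
Salt term: 16.6 × (-0.238) = -3.951
GC term: 0.41 × 63.043 = 25.848; length term: −675/46 = −14.674
Tm = 81.5 + (-3.951) + 25.848 − 14.674 = 88.723 → 88.7°C

88.7°C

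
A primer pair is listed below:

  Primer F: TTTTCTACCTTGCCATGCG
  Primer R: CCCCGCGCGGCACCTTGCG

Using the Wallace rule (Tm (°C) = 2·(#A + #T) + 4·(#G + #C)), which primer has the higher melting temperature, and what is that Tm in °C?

Primer R, 70°C

Primer F: A+T=10, G+C=9 → Tm = 2(10)+4(9) = 56°C
Primer R: A+T=3, G+C=16 → Tm = 2(3)+4(16) = 70°C
56°C vs 70°C → primer R is higher.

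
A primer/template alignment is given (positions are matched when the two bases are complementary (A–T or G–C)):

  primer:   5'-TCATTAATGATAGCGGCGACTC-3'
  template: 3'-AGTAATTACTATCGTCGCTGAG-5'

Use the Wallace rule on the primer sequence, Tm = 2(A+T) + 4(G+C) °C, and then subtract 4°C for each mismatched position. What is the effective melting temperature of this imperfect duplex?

60°C

Primer base counts: A=6, T=6, G=5, C=5 → A+T=12, G+C=10
Perfect-match Tm = 2(12) + 4(10) = 24 + 40 = 64°C
Mismatches (positions where the bases are not complementary): 1 (at position 15)
Effective Tm = 64 − 1×4 = 64 − 4 = 60°C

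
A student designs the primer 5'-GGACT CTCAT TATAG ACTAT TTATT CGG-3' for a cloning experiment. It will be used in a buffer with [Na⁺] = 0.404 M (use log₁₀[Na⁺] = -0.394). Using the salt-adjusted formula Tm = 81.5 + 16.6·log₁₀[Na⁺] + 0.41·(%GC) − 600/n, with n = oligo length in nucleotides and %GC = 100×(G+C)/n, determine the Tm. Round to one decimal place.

Length n = 28. Scanning the sequence gives A=7, C=5, T=11, G=5.
G+C = 10, so %GC = 10/28 × 100 = 35.714%
Salt term: 16.6 × (-0.394) = -6.54
GC term: 0.41 × 35.714 = 14.643; length term: −600/28 = −21.429
Tm = 81.5 + (-6.54) + 14.643 − 21.429 = 68.174 → 68.2°C

68.2°C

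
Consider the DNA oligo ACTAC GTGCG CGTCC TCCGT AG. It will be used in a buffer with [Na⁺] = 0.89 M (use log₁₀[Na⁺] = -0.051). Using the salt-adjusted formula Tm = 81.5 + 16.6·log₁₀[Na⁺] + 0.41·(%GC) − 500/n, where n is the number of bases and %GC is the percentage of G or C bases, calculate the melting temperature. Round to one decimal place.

84.0°C

Length n = 22. Counting bases: A=3, C=8, G=6, T=5
G+C = 14, so %GC = 14/22 × 100 = 63.636%
Salt term: 16.6 × (-0.051) = -0.847
GC term: 0.41 × 63.636 = 26.091; length term: −500/22 = −22.727
Tm = 81.5 + (-0.847) + 26.091 − 22.727 = 84.017 → 84.0°C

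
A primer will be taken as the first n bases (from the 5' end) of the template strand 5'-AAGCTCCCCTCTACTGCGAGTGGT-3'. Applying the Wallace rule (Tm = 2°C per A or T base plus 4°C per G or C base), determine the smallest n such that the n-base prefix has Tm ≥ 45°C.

First 14 bases: AAGCTCCCCTCTAC → Tm = 44°C (< 45°C)
First 15 bases: AAGCTCCCCTCTACT → Tm = 46°C (≥ 45°C)
Since every base adds ≥2°C, Tm only increases with n, so the threshold is first crossed at n = 15.

n = 15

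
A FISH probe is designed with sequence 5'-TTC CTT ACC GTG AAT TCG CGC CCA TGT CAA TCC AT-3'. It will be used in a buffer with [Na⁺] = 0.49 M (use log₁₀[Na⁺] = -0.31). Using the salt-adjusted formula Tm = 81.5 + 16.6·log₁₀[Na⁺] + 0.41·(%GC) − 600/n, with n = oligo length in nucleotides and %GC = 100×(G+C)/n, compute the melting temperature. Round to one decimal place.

Length n = 35. Scanning the sequence gives A=7, T=11, G=5, C=12.
G+C = 17, so %GC = 17/35 × 100 = 48.571%
Salt term: 16.6 × (-0.31) = -5.146
GC term: 0.41 × 48.571 = 19.914; length term: −600/35 = −17.143
Tm = 81.5 + (-5.146) + 19.914 − 17.143 = 79.125 → 79.1°C

79.1°C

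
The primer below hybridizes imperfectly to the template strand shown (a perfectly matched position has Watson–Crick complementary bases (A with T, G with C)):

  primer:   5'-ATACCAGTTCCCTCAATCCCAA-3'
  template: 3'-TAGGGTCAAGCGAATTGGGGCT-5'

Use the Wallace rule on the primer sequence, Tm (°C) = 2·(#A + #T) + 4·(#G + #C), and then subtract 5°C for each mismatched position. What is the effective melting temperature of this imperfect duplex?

39°C

Primer base counts: A=7, T=5, G=1, C=9 → A+T=12, G+C=10
Perfect-match Tm = 2(12) + 4(10) = 24 + 40 = 64°C
Mismatches (positions where the bases are not complementary): 5 (at positions 3, 11, 14, 17, 21)
Effective Tm = 64 − 5×5 = 64 − 25 = 39°C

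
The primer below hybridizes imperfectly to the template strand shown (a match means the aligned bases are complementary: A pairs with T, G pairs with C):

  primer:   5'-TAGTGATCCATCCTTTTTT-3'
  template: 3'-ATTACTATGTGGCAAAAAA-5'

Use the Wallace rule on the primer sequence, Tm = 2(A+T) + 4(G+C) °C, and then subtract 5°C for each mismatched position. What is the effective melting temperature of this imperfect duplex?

30°C

Primer base counts: A=3, T=10, G=2, C=4 → A+T=13, G+C=6
Perfect-match Tm = 2(13) + 4(6) = 26 + 24 = 50°C
Mismatches (positions where the bases are not complementary): 4 (at positions 3, 8, 11, 13)
Effective Tm = 50 − 4×5 = 50 − 20 = 30°C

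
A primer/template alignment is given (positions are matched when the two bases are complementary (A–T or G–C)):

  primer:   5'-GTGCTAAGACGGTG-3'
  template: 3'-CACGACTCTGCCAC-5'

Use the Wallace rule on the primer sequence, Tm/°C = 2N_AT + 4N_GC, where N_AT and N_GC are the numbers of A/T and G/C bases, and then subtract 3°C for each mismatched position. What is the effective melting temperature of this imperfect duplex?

41°C

Primer base counts: A=3, T=3, G=6, C=2 → A+T=6, G+C=8
Perfect-match Tm = 2(6) + 4(8) = 12 + 32 = 44°C
Mismatches (positions where the bases are not complementary): 1 (at position 6)
Effective Tm = 44 − 1×3 = 44 − 3 = 41°C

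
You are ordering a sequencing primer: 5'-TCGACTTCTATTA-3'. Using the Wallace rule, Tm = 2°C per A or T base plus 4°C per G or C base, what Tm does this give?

34°C

G=1, T=6, C=3, A=3
A+T = 9, G+C = 4
Tm = 2(9) + 4(4) = 18 + 16 = 34°C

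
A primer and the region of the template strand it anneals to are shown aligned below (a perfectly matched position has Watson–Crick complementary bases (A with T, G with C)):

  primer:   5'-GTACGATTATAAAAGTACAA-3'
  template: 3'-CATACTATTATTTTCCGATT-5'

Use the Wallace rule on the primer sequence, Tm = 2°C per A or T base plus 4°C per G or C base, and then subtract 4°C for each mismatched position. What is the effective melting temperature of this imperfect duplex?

Primer base counts: A=10, T=5, G=3, C=2 → A+T=15, G+C=5
Perfect-match Tm = 2(15) + 4(5) = 30 + 20 = 50°C
Mismatches (positions where the bases are not complementary): 5 (at positions 4, 8, 16, 17, 18)
Effective Tm = 50 − 5×4 = 50 − 20 = 30°C

30°C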